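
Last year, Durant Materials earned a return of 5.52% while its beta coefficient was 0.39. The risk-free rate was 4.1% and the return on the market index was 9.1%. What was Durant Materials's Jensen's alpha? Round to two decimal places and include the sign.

Market excess return = 9.1% − 4.1% = 5.00%
CAPM benchmark = R_f + β(R_m − R_f) = 4.1% + 0.39 × 5.0% = 6.0500%
α = actual − benchmark = 5.52% − 6.0500% = -0.53%

-0.53%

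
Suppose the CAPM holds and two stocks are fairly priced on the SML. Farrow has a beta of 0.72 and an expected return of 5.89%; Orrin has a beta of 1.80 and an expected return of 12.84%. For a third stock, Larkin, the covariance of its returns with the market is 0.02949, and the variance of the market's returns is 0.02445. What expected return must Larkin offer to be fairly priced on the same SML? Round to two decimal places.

9.02%

MRP = (12.84% − 5.89%) / (1.80 − 0.72) = 6.4352%
R_f = 5.89% − 0.72 × 6.4352% = 1.2567%
β_Larkin = Cov / Var(R_m) = 0.02949 / 0.02445 = 1.2061
E(R_Larkin) = R_f + β × MRP = 1.2567% + 1.2061 × 6.4352% = 9.02%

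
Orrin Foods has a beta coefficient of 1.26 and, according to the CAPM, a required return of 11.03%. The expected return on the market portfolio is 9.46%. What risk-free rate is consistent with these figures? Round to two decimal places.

E(R) = R_f + β(E(R_m) − R_f) = R_f(1 − β) + β·E(R_m)
11.03% = R_f × (1 − 1.26) + 1.26 × 9.46%
11.03% = R_f × -0.26 + 11.9196%
R_f = (11.03% − 11.9196%) / -0.26 = 3.42%

3.42%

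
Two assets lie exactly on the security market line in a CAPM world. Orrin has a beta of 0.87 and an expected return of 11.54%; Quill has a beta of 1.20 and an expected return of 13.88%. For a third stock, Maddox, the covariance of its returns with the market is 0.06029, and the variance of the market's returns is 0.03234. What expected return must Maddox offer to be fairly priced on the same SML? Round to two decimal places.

18.59%

MRP = (13.88% − 11.54%) / (1.20 − 0.87) = 7.0909%
R_f = 11.54% − 0.87 × 7.0909% = 5.3709%
β_Maddox = Cov / Var(R_m) = 0.06029 / 0.03234 = 1.8643
E(R_Maddox) = R_f + β × MRP = 5.3709% + 1.8643 × 7.0909% = 18.59%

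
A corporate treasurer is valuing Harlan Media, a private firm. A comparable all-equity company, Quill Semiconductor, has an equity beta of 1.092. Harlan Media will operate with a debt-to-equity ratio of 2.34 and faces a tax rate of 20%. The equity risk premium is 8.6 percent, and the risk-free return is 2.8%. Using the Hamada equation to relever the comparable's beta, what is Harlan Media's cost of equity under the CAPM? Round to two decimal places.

β_L = β_U × [1 + (1 − t)(D/E)] = 1.092 × [1 + (1 − 0.20) × 2.34]
    = 1.092 × [1 + 0.80 × 2.34] = 1.092 × 2.8720 = 3.1362
E(R) = R_f + β_L × MRP = 2.8% + 3.1362 × 8.6% = 29.77%

29.77%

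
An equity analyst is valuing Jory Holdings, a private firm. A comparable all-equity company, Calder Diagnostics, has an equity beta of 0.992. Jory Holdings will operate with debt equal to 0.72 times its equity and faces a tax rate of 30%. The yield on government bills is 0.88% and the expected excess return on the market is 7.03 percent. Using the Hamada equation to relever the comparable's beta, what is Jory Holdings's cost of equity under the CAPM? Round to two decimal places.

β_L = β_U × [1 + (1 − t)(D/E)] = 0.992 × [1 + (1 − 0.30) × 0.72]
    = 0.992 × [1 + 0.70 × 0.72] = 0.992 × 1.5040 = 1.4920
E(R) = R_f + β_L × MRP = 0.88% + 1.4920 × 7.03% = 11.37%

11.37%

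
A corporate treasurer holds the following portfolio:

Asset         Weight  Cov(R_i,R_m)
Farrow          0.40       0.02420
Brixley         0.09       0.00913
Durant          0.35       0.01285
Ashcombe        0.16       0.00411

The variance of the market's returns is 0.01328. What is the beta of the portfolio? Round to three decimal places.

β_Farrow = 0.02420 / 0.01328 = 1.8223
β_Brixley = 0.00913 / 0.01328 = 0.6875
β_Durant = 0.01285 / 0.01328 = 0.9676
β_Ashcombe = 0.00411 / 0.01328 = 0.3095
β_P = Σ w_i β_i = 0.40×1.8223 + 0.09×0.6875 + 0.35×0.9676 + 0.16×0.3095 = 1.1790

1.179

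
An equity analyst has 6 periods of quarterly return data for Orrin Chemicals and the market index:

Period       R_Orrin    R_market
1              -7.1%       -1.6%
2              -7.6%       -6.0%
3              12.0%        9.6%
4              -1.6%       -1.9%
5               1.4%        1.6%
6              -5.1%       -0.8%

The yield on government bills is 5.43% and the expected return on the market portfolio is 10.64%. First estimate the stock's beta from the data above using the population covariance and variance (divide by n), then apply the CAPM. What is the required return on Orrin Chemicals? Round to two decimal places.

12.36%

Mean R_i = (-7.1 − 7.6 + 12.0 − 1.6 + 1.4 − 5.1) / 6 = -1.3333%
Mean R_m = (-1.6 − 6.0 + 9.6 − 1.9 + 1.6 − 0.8) / 6 = 0.1500%
Σ(R_i − R̄_i)(R_m − R̄_m) = 182.7200  ⇒  Cov = 182.7200 / 6 = 30.4533
Σ(R_m − R̄_m)² = 137.3950  ⇒  Var(R_m) = 137.3950 / 6 = 22.8992
β = Cov / Var(R_m) = 30.4533 / 22.8992 = 1.3299
MRP = 10.64% − 5.43% = 5.21%
E(R) = R_f + β × MRP = 5.43% + 1.3299 × 5.21% = 12.36%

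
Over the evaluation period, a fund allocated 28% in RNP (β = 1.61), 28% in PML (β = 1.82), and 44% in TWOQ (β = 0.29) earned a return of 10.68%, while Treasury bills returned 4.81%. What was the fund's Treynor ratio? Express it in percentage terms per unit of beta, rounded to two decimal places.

5.40%

β_P = 0.28×1.61 + 0.28×1.82 + 0.44×0.29 = 1.0880
Treynor = (R_P − R_f) / β_P = (10.68% − 4.81%) / 1.0880 = 5.87% / 1.0880 = 5.40%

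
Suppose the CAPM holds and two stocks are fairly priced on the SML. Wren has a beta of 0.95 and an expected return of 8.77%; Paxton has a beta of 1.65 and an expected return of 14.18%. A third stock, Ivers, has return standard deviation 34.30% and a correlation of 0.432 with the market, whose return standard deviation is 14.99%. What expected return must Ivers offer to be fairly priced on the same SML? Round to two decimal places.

9.07%

MRP = (14.18% − 8.77%) / (1.65 − 0.95) = 7.7286%
R_f = 8.77% − 0.95 × 7.7286% = 1.4278%
β_Ivers = ρ·σ_i/σ_m = 0.432 × 34.30 / 14.99 = 0.9885
E(R_Ivers) = R_f + β × MRP = 1.4278% + 0.9885 × 7.7286% = 9.07%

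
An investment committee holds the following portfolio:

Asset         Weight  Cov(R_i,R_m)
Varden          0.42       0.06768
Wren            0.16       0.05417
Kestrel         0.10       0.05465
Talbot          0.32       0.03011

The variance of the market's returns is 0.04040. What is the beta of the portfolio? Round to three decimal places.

β_Varden = 0.06768 / 0.04040 = 1.6752
β_Wren = 0.05417 / 0.04040 = 1.3408
β_Kestrel = 0.05465 / 0.04040 = 1.3527
β_Talbot = 0.03011 / 0.04040 = 0.7453
β_P = Σ w_i β_i = 0.42×1.6752 + 0.16×1.3408 + 0.10×1.3527 + 0.32×0.7453 = 1.2919

1.292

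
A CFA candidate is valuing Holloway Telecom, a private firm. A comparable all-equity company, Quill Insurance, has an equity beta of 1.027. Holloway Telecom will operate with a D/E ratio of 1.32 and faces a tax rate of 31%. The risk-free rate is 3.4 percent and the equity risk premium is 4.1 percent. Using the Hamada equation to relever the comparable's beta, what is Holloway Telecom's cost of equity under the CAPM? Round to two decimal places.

β_L = β_U × [1 + (1 − t)(D/E)] = 1.027 × [1 + (1 − 0.31) × 1.32]
    = 1.027 × [1 + 0.69 × 1.32] = 1.027 × 1.9108 = 1.9624
E(R) = R_f + β_L × MRP = 3.4% + 1.9624 × 4.1% = 11.45%

11.45%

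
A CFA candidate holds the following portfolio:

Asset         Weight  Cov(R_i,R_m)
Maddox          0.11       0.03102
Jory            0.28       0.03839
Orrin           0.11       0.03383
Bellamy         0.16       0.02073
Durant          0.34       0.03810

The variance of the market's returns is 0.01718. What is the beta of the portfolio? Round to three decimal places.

1.988

β_Maddox = 0.03102 / 0.01718 = 1.8056
β_Jory = 0.03839 / 0.01718 = 2.2346
β_Orrin = 0.03383 / 0.01718 = 1.9692
β_Bellamy = 0.02073 / 0.01718 = 1.2066
β_Durant = 0.03810 / 0.01718 = 2.2177
β_P = Σ w_i β_i = 0.11×1.8056 + 0.28×2.2346 + 0.11×1.9692 + 0.16×1.2066 + 0.34×2.2177 = 1.9880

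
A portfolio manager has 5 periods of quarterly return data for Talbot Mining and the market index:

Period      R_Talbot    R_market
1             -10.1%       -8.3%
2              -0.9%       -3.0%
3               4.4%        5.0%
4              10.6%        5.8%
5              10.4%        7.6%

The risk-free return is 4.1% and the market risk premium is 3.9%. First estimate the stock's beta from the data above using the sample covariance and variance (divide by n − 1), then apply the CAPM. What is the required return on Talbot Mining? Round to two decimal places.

Mean R_i = (-10.1 − 0.9 + 4.4 + 10.6 + 10.4) / 5 = 2.8800%
Mean R_m = (-8.3 − 3.0 + 5.0 + 5.8 + 7.6) / 5 = 1.4200%
Σ(R_i − R̄_i)(R_m − R̄_m) = 228.6020  ⇒  Cov = 228.6020 / 4 = 57.1505
Σ(R_m − R̄_m)² = 184.2080  ⇒  Var(R_m) = 184.2080 / 4 = 46.0520
β = Cov / Var(R_m) = 57.1505 / 46.0520 = 1.2410
E(R) = R_f + β × MRP = 4.1% + 1.2410 × 3.9% = 8.94%

8.94%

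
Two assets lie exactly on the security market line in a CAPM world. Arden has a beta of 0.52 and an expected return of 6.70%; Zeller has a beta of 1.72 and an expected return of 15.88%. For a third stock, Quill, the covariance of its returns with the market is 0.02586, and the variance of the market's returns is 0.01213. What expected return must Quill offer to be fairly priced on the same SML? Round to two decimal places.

MRP = (15.88% − 6.70%) / (1.72 − 0.52) = 7.6500%
R_f = 6.70% − 0.52 × 7.6500% = 2.7220%
β_Quill = Cov / Var(R_m) = 0.02586 / 0.01213 = 2.1319
E(R_Quill) = R_f + β × MRP = 2.7220% + 2.1319 × 7.6500% = 19.03%

19.03%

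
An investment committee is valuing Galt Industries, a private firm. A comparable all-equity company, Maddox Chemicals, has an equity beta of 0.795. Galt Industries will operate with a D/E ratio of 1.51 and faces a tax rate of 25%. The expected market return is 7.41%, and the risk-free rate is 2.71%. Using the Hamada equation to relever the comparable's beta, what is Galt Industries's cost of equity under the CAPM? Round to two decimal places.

β_L = β_U × [1 + (1 − t)(D/E)] = 0.795 × [1 + (1 − 0.25) × 1.51]
    = 0.795 × [1 + 0.75 × 1.51] = 0.795 × 2.1325 = 1.6953
MRP = 7.41% − 2.71% = 4.70%
E(R) = R_f + β_L × MRP = 2.71% + 1.6953 × 4.70% = 10.68%

10.68%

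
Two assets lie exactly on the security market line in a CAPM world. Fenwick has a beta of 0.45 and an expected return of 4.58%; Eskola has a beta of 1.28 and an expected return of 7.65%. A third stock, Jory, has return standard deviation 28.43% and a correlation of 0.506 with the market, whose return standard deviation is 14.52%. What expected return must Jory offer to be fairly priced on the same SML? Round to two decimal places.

MRP = (7.65% − 4.58%) / (1.28 − 0.45) = 3.6988%
R_f = 4.58% − 0.45 × 3.6988% = 2.9155%
β_Jory = ρ·σ_i/σ_m = 0.506 × 28.43 / 14.52 = 0.9907
E(R_Jory) = R_f + β × MRP = 2.9155% + 0.9907 × 3.6988% = 6.58%

6.58%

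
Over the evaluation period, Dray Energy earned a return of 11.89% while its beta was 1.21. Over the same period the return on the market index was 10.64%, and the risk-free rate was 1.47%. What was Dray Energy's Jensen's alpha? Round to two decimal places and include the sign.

-0.68%

Market excess return = 10.64% − 1.47% = 9.17%
CAPM benchmark = R_f + β(R_m − R_f) = 1.47% + 1.21 × 9.17% = 12.5657%
α = actual − benchmark = 11.89% − 12.5657% = -0.68%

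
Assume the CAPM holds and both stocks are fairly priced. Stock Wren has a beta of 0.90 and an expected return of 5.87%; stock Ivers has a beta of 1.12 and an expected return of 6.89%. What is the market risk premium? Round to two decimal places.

Both satisfy E(R) = R_f + β·MRP, so the slope of the SML is
MRP = (6.89% − 5.87%) / (1.12 − 0.90) = 1.02% / 0.22 = 4.6364%

4.64%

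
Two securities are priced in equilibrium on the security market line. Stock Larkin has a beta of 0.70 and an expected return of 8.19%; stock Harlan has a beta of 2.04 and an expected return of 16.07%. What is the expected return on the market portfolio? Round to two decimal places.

9.95%

Both satisfy E(R) = R_f + β·MRP, so the slope of the SML is
MRP = (16.07% − 8.19%) / (2.04 − 0.70) = 7.88% / 1.34 = 5.8806%
R_f = E(R_Larkin) − β_Larkin·MRP = 8.19% − 0.70 × 5.8806% = 4.0736%
E(R_m) = R_f + MRP = 4.0736% + 5.8806% = 9.95%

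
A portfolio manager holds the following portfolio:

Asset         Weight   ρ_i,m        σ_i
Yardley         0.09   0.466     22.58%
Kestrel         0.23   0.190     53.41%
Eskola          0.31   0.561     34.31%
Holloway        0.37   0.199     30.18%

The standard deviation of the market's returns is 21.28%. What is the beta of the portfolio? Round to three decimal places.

β_Yardley = 0.466 × 22.58% / 21.28% = 0.4945
β_Kestrel = 0.190 × 53.41% / 21.28% = 0.4769
β_Eskola = 0.561 × 34.31% / 21.28% = 0.9045
β_Holloway = 0.199 × 30.18% / 21.28% = 0.2822
β_P = Σ w_i β_i = 0.09×0.4945 + 0.23×0.4769 + 0.31×0.9045 + 0.37×0.2822 = 0.5390

0.539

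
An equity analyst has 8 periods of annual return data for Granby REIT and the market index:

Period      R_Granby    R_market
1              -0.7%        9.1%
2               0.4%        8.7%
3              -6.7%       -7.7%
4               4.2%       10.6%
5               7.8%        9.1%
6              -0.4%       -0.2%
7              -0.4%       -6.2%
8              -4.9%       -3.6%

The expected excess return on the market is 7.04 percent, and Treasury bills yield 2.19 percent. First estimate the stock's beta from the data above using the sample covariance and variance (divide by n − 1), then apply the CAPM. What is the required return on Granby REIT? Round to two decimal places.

5.34%

Mean R_i = (-0.7 + 0.4 − 6.7 + 4.2 + 7.8 − 0.4 − 0.4 − 4.9) / 8 = -0.0875%
Mean R_m = (9.1 + 8.7 − 7.7 + 10.6 + 9.1 − 0.2 − 6.2 − 3.6) / 8 = 2.4750%
Σ(R_i − R̄_i)(R_m − R̄_m) = 186.1325  ⇒  Cov = 186.1325 / 7 = 26.5904
Σ(R_m − R̄_m)² = 415.3950  ⇒  Var(R_m) = 415.3950 / 7 = 59.3421
β = Cov / Var(R_m) = 26.5904 / 59.3421 = 0.4481
E(R) = R_f + β × MRP = 2.19% + 0.4481 × 7.04% = 5.34%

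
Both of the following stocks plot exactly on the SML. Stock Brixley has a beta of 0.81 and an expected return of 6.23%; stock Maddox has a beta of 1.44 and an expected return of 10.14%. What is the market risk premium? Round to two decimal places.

Both satisfy E(R) = R_f + β·MRP, so the slope of the SML is
MRP = (10.14% − 6.23%) / (1.44 − 0.81) = 3.91% / 0.63 = 6.2063%

6.21%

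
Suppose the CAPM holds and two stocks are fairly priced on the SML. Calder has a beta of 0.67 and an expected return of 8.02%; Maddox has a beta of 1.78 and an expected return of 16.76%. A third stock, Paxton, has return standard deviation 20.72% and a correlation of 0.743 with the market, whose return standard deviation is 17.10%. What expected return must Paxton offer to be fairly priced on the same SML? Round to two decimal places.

MRP = (16.76% − 8.02%) / (1.78 − 0.67) = 7.8739%
R_f = 8.02% − 0.67 × 7.8739% = 2.7445%
β_Paxton = ρ·σ_i/σ_m = 0.743 × 20.72 / 17.10 = 0.9003
E(R_Paxton) = R_f + β × MRP = 2.7445% + 0.9003 × 7.8739% = 9.83%

9.83%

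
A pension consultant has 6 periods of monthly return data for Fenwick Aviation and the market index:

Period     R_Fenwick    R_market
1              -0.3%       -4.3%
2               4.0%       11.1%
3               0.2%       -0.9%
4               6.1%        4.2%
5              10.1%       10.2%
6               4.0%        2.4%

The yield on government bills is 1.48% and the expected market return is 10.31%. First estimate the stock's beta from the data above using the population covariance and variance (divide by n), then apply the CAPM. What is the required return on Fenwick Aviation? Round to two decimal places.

Mean R_i = (-0.3 + 4.0 + 0.2 + 6.1 + 10.1 + 4.0) / 6 = 4.0167%
Mean R_m = (-4.3 + 11.1 − 0.9 + 4.2 + 10.2 + 2.4) / 6 = 3.7833%
Σ(R_i − R̄_i)(R_m − R̄_m) = 92.5717  ⇒  Cov = 92.5717 / 6 = 15.4286
Σ(R_m − R̄_m)² = 184.0683  ⇒  Var(R_m) = 184.0683 / 6 = 30.6781
β = Cov / Var(R_m) = 15.4286 / 30.6781 = 0.5029
MRP = 10.31% − 1.48% = 8.83%
E(R) = R_f + β × MRP = 1.48% + 0.5029 × 8.83% = 5.92%

5.92%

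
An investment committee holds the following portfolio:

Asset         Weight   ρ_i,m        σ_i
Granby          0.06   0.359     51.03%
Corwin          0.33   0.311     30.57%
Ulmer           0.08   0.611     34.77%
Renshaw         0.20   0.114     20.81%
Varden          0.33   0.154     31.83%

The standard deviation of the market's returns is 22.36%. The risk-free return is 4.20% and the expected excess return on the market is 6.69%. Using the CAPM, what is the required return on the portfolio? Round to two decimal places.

β_Granby = 0.359 × 51.03% / 22.36% = 0.8193
β_Corwin = 0.311 × 30.57% / 22.36% = 0.4252
β_Ulmer = 0.611 × 34.77% / 22.36% = 0.9501
β_Renshaw = 0.114 × 20.81% / 22.36% = 0.1061
β_Varden = 0.154 × 31.83% / 22.36% = 0.2192
β_P = Σ w_i β_i = 0.06×0.8193 + 0.33×0.4252 + 0.08×0.9501 + 0.20×0.1061 + 0.33×0.2192 = 0.3590
E(R_P) = R_f + β_P × MRP = 4.20% + 0.3590 × 6.69% = 6.60%

6.60%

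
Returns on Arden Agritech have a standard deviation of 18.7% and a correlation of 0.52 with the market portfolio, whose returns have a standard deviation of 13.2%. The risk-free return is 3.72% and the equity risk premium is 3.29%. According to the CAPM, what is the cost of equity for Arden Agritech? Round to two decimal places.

6.14%

β = ρ × σ_i / σ_m = 0.52 × 18.7% / 13.2% = 0.7367
E(R) = 3.72% + 0.7367 × 3.29% = 6.14%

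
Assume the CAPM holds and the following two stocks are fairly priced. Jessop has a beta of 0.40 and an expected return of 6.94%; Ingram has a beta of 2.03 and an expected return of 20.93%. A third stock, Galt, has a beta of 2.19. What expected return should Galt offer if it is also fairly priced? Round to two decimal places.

22.30%

MRP (SML slope) = (20.93% − 6.94%) / (2.03 − 0.40) = 13.99% / 1.63 = 8.5828%
R_f (intercept) = 6.94% − 0.40 × 8.5828% = 3.5069%
E(R_Galt) = R_f + β × MRP = 3.5069% + 2.19 × 8.5828% = 22.30%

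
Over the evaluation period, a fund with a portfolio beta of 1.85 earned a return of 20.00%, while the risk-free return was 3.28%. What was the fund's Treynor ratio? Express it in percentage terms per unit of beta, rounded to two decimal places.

9.04%

Treynor = (R_P − R_f) / β_P = (20.00% − 3.28%) / 1.8500 = 16.72% / 1.8500 = 9.04%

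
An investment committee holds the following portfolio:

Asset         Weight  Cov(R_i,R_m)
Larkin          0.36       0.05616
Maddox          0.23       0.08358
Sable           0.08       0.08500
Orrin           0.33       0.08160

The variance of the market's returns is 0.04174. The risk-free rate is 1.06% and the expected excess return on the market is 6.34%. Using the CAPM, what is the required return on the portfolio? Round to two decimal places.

β_Larkin = 0.05616 / 0.04174 = 1.3455
β_Maddox = 0.08358 / 0.04174 = 2.0024
β_Sable = 0.08500 / 0.04174 = 2.0364
β_Orrin = 0.08160 / 0.04174 = 1.9550
β_P = Σ w_i β_i = 0.36×1.3455 + 0.23×2.0024 + 0.08×2.0364 + 0.33×1.9550 = 1.7530
E(R_P) = R_f + β_P × MRP = 1.06% + 1.7530 × 6.34% = 12.17%

12.17%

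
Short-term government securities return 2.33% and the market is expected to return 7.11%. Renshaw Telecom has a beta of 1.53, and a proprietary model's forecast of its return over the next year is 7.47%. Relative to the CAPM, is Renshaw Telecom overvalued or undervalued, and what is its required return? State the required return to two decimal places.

MRP = 7.11% − 2.33% = 4.78%
Required return = R_f + β·MRP = 2.33% + 1.53 × 4.78% = 9.64%
Forecast 7.47% < required 9.64% → the stock plots below the SML → overvalued.

Overvalued; required return 9.64%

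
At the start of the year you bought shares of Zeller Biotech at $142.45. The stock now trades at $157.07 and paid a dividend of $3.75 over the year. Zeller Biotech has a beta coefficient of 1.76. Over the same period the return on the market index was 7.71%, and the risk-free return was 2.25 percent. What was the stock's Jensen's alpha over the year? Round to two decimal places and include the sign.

+1.04%

Realised HPR = (P1 + D1 − P0) / P0 = (157.07 + 3.75 − 142.45) / 142.45 = 18.37 / 142.45 = 12.8958%
MRP = 7.71% − 2.25% = 5.46%
CAPM required = R_f + β·MRP = 2.25% + 1.76 × 5.46% = 11.8596%
α = realised − required = 12.8958% − 11.8596% = +1.04%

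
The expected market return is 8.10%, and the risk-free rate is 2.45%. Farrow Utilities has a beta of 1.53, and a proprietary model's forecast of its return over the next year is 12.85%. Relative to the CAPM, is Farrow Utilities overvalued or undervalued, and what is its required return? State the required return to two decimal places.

Undervalued; required return 11.09%

MRP = 8.10% − 2.45% = 5.65%
Required return = R_f + β·MRP = 2.45% + 1.53 × 5.65% = 11.09%
Forecast 12.85% > required 11.09% → the stock plots above the SML → undervalued.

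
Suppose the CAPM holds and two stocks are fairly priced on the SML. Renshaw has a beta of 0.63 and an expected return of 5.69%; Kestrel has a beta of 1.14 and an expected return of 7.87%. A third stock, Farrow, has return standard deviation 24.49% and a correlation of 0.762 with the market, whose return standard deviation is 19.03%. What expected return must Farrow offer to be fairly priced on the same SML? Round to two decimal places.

7.19%

MRP = (7.87% − 5.69%) / (1.14 − 0.63) = 4.2745%
R_f = 5.69% − 0.63 × 4.2745% = 2.9971%
β_Farrow = ρ·σ_i/σ_m = 0.762 × 24.49 / 19.03 = 0.9806
E(R_Farrow) = R_f + β × MRP = 2.9971% + 0.9806 × 4.2745% = 7.19%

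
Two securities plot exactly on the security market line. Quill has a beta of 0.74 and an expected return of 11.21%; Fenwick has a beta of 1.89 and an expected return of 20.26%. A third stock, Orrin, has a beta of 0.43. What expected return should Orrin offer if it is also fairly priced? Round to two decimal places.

MRP (SML slope) = (20.26% − 11.21%) / (1.89 − 0.74) = 9.05% / 1.15 = 7.8696%
R_f (intercept) = 11.21% − 0.74 × 7.8696% = 5.3865%
E(R_Orrin) = R_f + β × MRP = 5.3865% + 0.43 × 7.8696% = 8.77%

8.77%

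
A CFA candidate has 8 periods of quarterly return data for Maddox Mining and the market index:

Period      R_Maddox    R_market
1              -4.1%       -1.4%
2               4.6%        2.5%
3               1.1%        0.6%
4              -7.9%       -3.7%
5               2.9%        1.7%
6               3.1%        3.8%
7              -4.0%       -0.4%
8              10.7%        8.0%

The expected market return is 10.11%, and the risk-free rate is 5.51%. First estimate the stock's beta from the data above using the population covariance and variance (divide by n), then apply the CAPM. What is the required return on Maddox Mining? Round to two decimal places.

Mean R_i = (-4.1 + 4.6 + 1.1 − 7.9 + 2.9 + 3.1 − 4.0 + 10.7) / 8 = 0.8000%
Mean R_m = (-1.4 + 2.5 + 0.6 − 3.7 + 1.7 + 3.8 − 0.4 + 8.0) / 8 = 1.3875%
Σ(R_i − R̄_i)(R_m − R̄_m) = 142.1600  ⇒  Cov = 142.1600 / 8 = 17.7700
Σ(R_m − R̄_m)² = 88.3488  ⇒  Var(R_m) = 88.3488 / 8 = 11.0436
β = Cov / Var(R_m) = 17.7700 / 11.0436 = 1.6091
MRP = 10.11% − 5.51% = 4.60%
E(R) = R_f + β × MRP = 5.51% + 1.6091 × 4.60% = 12.91%

12.91%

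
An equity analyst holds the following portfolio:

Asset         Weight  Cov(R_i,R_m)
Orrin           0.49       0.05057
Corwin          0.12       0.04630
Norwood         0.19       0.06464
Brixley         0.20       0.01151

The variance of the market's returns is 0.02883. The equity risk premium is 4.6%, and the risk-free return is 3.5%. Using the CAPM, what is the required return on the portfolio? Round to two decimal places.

β_Orrin = 0.05057 / 0.02883 = 1.7541
β_Corwin = 0.04630 / 0.02883 = 1.6060
β_Norwood = 0.06464 / 0.02883 = 2.2421
β_Brixley = 0.01151 / 0.02883 = 0.3992
β_P = Σ w_i β_i = 0.49×1.7541 + 0.12×1.6060 + 0.19×2.2421 + 0.20×0.3992 = 1.5581
E(R_P) = R_f + β_P × MRP = 3.5% + 1.5581 × 4.6% = 10.67%

10.67%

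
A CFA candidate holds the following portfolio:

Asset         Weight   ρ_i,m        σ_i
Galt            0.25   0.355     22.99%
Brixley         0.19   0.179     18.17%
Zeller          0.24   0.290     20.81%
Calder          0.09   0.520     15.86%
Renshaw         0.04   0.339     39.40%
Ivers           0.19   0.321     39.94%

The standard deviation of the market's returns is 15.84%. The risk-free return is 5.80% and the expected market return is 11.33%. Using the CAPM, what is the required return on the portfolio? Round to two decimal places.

β_Galt = 0.355 × 22.99% / 15.84% = 0.5152
β_Brixley = 0.179 × 18.17% / 15.84% = 0.2053
β_Zeller = 0.290 × 20.81% / 15.84% = 0.3810
β_Calder = 0.520 × 15.86% / 15.84% = 0.5207
β_Renshaw = 0.339 × 39.40% / 15.84% = 0.8432
β_Ivers = 0.321 × 39.94% / 15.84% = 0.8094
β_P = Σ w_i β_i = 0.25×0.5152 + 0.19×0.2053 + 0.24×0.3810 + 0.09×0.5207 + 0.04×0.8432 + 0.19×0.8094 = 0.4936
MRP = 11.33% − 5.80% = 5.53%
E(R_P) = R_f + β_P × MRP = 5.80% + 0.4936 × 5.53% = 8.53%

8.53%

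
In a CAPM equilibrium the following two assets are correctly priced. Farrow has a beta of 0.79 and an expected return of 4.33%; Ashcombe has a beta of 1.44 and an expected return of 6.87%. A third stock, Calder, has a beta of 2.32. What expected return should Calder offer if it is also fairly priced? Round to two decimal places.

10.31%

MRP (SML slope) = (6.87% − 4.33%) / (1.44 − 0.79) = 2.54% / 0.65 = 3.9077%
R_f (intercept) = 4.33% − 0.79 × 3.9077% = 1.2429%
E(R_Calder) = R_f + β × MRP = 1.2429% + 2.32 × 3.9077% = 10.31%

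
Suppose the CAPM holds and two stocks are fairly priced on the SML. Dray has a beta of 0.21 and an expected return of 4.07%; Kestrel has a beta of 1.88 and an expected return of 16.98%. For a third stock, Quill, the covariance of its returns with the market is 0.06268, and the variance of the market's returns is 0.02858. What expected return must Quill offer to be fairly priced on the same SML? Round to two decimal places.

19.40%

MRP = (16.98% − 4.07%) / (1.88 − 0.21) = 7.7305%
R_f = 4.07% − 0.21 × 7.7305% = 2.4466%
β_Quill = Cov / Var(R_m) = 0.06268 / 0.02858 = 2.1931
E(R_Quill) = R_f + β × MRP = 2.4466% + 2.1931 × 7.7305% = 19.40%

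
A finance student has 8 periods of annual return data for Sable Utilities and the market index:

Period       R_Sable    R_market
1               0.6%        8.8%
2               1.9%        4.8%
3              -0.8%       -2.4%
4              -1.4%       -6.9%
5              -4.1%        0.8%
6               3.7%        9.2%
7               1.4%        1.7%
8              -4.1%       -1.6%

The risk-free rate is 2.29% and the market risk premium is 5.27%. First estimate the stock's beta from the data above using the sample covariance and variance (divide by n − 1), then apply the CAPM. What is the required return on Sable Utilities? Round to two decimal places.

Mean R_i = (0.6 + 1.9 − 0.8 − 1.4 − 4.1 + 3.7 + 1.4 − 4.1) / 8 = -0.3500%
Mean R_m = (8.8 + 4.8 − 2.4 − 6.9 + 0.8 + 9.2 + 1.7 − 1.6) / 8 = 1.8000%
Σ(R_i − R̄_i)(R_m − R̄_m) = 70.7200  ⇒  Cov = 70.7200 / 7 = 10.1029
Σ(R_m − R̄_m)² = 218.6600  ⇒  Var(R_m) = 218.6600 / 7 = 31.2371
β = Cov / Var(R_m) = 10.1029 / 31.2371 = 0.3234
E(R) = R_f + β × MRP = 2.29% + 0.3234 × 5.27% = 3.99%

3.99%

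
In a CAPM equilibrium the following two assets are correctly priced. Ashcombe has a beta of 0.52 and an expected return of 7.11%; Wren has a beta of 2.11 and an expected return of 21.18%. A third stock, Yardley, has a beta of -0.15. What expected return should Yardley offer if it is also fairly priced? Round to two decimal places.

1.18%

MRP (SML slope) = (21.18% − 7.11%) / (2.11 − 0.52) = 14.07% / 1.59 = 8.8491%
R_f (intercept) = 7.11% − 0.52 × 8.8491% = 2.5085%
E(R_Yardley) = R_f + β × MRP = 2.5085% + -0.15 × 8.8491% = 1.18%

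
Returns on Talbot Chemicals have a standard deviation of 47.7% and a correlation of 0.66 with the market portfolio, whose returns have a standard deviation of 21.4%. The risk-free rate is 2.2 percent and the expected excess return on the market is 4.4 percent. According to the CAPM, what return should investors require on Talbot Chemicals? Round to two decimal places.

β = ρ × σ_i / σ_m = 0.66 × 47.7% / 21.4% = 1.4711
E(R) = 2.2% + 1.4711 × 4.4% = 8.67%

8.67%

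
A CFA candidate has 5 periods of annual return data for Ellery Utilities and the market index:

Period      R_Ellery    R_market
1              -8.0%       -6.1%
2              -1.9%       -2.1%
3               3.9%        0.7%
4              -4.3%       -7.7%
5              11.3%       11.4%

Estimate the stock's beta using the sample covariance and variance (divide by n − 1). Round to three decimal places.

0.955

Mean R_i = (-8.0 − 1.9 + 3.9 − 4.3 + 11.3) / 5 = 0.2000%
Mean R_m = (-6.1 − 2.1 + 0.7 − 7.7 + 11.4) / 5 = -0.7600%
Σ(R_i − R̄_i)(R_m − R̄_m) = 218.2100  ⇒  Cov = 218.2100 / 4 = 54.5525
Σ(R_m − R̄_m)² = 228.4720  ⇒  Var(R_m) = 228.4720 / 4 = 57.1180
β = Cov / Var(R_m) = 54.5525 / 57.1180 = 0.9551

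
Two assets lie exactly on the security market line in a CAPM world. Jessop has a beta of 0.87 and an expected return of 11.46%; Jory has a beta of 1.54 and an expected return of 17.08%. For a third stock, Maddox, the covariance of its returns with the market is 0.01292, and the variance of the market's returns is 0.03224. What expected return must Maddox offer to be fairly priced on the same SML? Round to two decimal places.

7.52%

MRP = (17.08% − 11.46%) / (1.54 − 0.87) = 8.3881%
R_f = 11.46% − 0.87 × 8.3881% = 4.1624%
β_Maddox = Cov / Var(R_m) = 0.01292 / 0.03224 = 0.4007
E(R_Maddox) = R_f + β × MRP = 4.1624% + 0.4007 × 8.3881% = 7.52%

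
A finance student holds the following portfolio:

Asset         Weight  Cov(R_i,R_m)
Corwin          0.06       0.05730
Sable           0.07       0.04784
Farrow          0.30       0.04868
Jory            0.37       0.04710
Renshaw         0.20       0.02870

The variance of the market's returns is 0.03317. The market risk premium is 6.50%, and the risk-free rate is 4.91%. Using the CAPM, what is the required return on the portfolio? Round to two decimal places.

13.64%

β_Corwin = 0.05730 / 0.03317 = 1.7275
β_Sable = 0.04784 / 0.03317 = 1.4423
β_Farrow = 0.04868 / 0.03317 = 1.4676
β_Jory = 0.04710 / 0.03317 = 1.4200
β_Renshaw = 0.02870 / 0.03317 = 0.8652
β_P = Σ w_i β_i = 0.06×1.7275 + 0.07×1.4423 + 0.30×1.4676 + 0.37×1.4200 + 0.20×0.8652 = 1.3433
E(R_P) = R_f + β_P × MRP = 4.91% + 1.3433 × 6.50% = 13.64%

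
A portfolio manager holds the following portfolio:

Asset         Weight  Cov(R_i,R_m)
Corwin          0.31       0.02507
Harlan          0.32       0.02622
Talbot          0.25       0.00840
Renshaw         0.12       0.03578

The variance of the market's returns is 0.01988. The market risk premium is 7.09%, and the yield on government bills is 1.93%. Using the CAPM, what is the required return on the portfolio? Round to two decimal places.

β_Corwin = 0.02507 / 0.01988 = 1.2611
β_Harlan = 0.02622 / 0.01988 = 1.3189
β_Talbot = 0.00840 / 0.01988 = 0.4225
β_Renshaw = 0.03578 / 0.01988 = 1.7998
β_P = Σ w_i β_i = 0.31×1.2611 + 0.32×1.3189 + 0.25×0.4225 + 0.12×1.7998 = 1.1346
E(R_P) = R_f + β_P × MRP = 1.93% + 1.1346 × 7.09% = 9.97%

9.97%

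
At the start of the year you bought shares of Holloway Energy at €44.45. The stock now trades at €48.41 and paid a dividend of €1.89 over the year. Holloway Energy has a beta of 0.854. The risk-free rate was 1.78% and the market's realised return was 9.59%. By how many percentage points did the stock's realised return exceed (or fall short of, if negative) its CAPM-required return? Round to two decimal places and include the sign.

+4.71%

Realised HPR = (P1 + D1 − P0) / P0 = (48.41 + 1.89 − 44.45) / 44.45 = 5.85 / 44.45 = 13.1609%
MRP = 9.59% − 1.78% = 7.81%
CAPM required = R_f + β·MRP = 1.78% + 0.854 × 7.81% = 8.44974%
α = realised − required = 13.1609% − 8.44974% = +4.71%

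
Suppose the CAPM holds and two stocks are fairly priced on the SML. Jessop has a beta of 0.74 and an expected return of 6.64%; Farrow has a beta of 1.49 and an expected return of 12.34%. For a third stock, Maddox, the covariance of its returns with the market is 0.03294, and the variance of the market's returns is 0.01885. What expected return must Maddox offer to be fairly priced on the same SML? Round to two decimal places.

14.30%

MRP = (12.34% − 6.64%) / (1.49 − 0.74) = 7.6000%
R_f = 6.64% − 0.74 × 7.6000% = 1.0160%
β_Maddox = Cov / Var(R_m) = 0.03294 / 0.01885 = 1.7475
E(R_Maddox) = R_f + β × MRP = 1.0160% + 1.7475 × 7.6000% = 14.30%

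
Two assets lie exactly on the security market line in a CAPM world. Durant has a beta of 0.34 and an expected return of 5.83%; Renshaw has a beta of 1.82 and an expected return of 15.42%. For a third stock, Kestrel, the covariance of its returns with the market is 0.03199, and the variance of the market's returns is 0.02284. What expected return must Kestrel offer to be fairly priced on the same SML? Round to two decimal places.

12.70%

MRP = (15.42% − 5.83%) / (1.82 − 0.34) = 6.4797%
R_f = 5.83% − 0.34 × 6.4797% = 3.6269%
β_Kestrel = Cov / Var(R_m) = 0.03199 / 0.02284 = 1.4006
E(R_Kestrel) = R_f + β × MRP = 3.6269% + 1.4006 × 6.4797% = 12.70%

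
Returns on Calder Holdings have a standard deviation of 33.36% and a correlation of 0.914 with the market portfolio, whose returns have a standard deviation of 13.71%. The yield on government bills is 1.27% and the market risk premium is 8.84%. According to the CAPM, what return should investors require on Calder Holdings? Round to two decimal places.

20.93%

β = ρ × σ_i / σ_m = 0.914 × 33.36% / 13.71% = 2.2240
E(R) = 1.27% + 2.2240 × 8.84% = 20.93%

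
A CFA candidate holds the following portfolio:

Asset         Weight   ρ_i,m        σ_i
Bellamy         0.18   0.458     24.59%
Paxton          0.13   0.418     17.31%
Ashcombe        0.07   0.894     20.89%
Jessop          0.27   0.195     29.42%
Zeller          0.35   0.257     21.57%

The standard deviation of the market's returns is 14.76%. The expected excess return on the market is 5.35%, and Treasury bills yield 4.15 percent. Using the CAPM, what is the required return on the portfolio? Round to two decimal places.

6.96%

β_Bellamy = 0.458 × 24.59% / 14.76% = 0.7630
β_Paxton = 0.418 × 17.31% / 14.76% = 0.4902
β_Ashcombe = 0.894 × 20.89% / 14.76% = 1.2653
β_Jessop = 0.195 × 29.42% / 14.76% = 0.3887
β_Zeller = 0.257 × 21.57% / 14.76% = 0.3756
β_P = Σ w_i β_i = 0.18×0.7630 + 0.13×0.4902 + 0.07×1.2653 + 0.27×0.3887 + 0.35×0.3756 = 0.5260
E(R_P) = R_f + β_P × MRP = 4.15% + 0.5260 × 5.35% = 6.96%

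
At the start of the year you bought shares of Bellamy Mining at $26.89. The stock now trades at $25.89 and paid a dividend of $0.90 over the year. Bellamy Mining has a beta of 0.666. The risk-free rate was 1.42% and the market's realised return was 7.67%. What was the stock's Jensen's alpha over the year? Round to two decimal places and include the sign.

Realised HPR = (P1 + D1 − P0) / P0 = (25.89 + 0.90 − 26.89) / 26.89 = -0.10 / 26.89 = -0.3719%
MRP = 7.67% − 1.42% = 6.25%
CAPM required = R_f + β·MRP = 1.42% + 0.666 × 6.25% = 5.58250%
α = realised − required = -0.3719% − 5.58250% = -5.95%

-5.95%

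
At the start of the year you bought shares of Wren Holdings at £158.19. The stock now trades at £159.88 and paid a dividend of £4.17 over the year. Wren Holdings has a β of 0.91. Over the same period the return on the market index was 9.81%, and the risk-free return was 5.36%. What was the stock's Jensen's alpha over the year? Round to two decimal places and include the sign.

Realised HPR = (P1 + D1 − P0) / P0 = (159.88 + 4.17 − 158.19) / 158.19 = 5.86 / 158.19 = 3.7044%
MRP = 9.81% − 5.36% = 4.45%
CAPM required = R_f + β·MRP = 5.36% + 0.91 × 4.45% = 9.4095%
α = realised − required = 3.7044% − 9.4095% = -5.71%

-5.71%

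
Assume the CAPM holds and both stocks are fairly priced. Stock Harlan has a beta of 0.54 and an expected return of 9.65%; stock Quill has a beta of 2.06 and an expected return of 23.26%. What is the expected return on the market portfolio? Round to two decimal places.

Both satisfy E(R) = R_f + β·MRP, so the slope of the SML is
MRP = (23.26% − 9.65%) / (2.06 − 0.54) = 13.61% / 1.52 = 8.9539%
R_f = E(R_Harlan) − β_Harlan·MRP = 9.65% − 0.54 × 8.9539% = 4.8149%
E(R_m) = R_f + MRP = 4.8149% + 8.9539% = 13.77%

13.77%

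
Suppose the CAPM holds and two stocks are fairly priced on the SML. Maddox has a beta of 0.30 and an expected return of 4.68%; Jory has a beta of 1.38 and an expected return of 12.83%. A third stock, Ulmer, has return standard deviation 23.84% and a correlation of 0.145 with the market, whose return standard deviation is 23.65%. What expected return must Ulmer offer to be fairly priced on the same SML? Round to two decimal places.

MRP = (12.83% − 4.68%) / (1.38 − 0.30) = 7.5463%
R_f = 4.68% − 0.30 × 7.5463% = 2.4161%
β_Ulmer = ρ·σ_i/σ_m = 0.145 × 23.84 / 23.65 = 0.1462
E(R_Ulmer) = R_f + β × MRP = 2.4161% + 0.1462 × 7.5463% = 3.52%

3.52%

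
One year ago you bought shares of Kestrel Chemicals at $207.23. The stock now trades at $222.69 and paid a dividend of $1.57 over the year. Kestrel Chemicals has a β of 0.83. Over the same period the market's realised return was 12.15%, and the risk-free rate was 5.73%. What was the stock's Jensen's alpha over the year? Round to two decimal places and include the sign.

Realised HPR = (P1 + D1 − P0) / P0 = (222.69 + 1.57 − 207.23) / 207.23 = 17.03 / 207.23 = 8.2179%
MRP = 12.15% − 5.73% = 6.42%
CAPM required = R_f + β·MRP = 5.73% + 0.83 × 6.42% = 11.0586%
α = realised − required = 8.2179% − 11.0586% = -2.84%

-2.84%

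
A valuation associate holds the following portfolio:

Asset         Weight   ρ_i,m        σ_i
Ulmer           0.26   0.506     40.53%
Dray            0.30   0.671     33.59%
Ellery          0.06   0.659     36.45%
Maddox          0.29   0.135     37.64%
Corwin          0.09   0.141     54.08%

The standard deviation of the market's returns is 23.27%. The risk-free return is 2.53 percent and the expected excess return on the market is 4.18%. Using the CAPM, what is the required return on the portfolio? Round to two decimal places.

5.35%

β_Ulmer = 0.506 × 40.53% / 23.27% = 0.8813
β_Dray = 0.671 × 33.59% / 23.27% = 0.9686
β_Ellery = 0.659 × 36.45% / 23.27% = 1.0323
β_Maddox = 0.135 × 37.64% / 23.27% = 0.2184
β_Corwin = 0.141 × 54.08% / 23.27% = 0.3277
β_P = Σ w_i β_i = 0.26×0.8813 + 0.30×0.9686 + 0.06×1.0323 + 0.29×0.2184 + 0.09×0.3277 = 0.6745
E(R_P) = R_f + β_P × MRP = 2.53% + 0.6745 × 4.18% = 5.35%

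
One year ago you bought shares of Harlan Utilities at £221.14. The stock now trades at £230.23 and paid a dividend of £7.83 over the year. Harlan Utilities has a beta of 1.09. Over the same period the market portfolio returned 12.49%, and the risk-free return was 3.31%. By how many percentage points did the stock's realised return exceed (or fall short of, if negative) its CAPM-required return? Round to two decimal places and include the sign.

-5.66%

Realised HPR = (P1 + D1 − P0) / P0 = (230.23 + 7.83 − 221.14) / 221.14 = 16.92 / 221.14 = 7.6513%
MRP = 12.49% − 3.31% = 9.18%
CAPM required = R_f + β·MRP = 3.31% + 1.09 × 9.18% = 13.3162%
α = realised − required = 7.6513% − 13.3162% = -5.66%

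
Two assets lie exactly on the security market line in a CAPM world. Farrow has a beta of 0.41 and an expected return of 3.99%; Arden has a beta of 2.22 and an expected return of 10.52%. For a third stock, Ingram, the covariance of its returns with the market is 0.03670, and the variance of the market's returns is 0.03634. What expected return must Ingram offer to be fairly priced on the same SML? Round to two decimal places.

MRP = (10.52% − 3.99%) / (2.22 − 0.41) = 3.6077%
R_f = 3.99% − 0.41 × 3.6077% = 2.5108%
β_Ingram = Cov / Var(R_m) = 0.03670 / 0.03634 = 1.0099
E(R_Ingram) = R_f + β × MRP = 2.5108% + 1.0099 × 3.6077% = 6.15%

6.15%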